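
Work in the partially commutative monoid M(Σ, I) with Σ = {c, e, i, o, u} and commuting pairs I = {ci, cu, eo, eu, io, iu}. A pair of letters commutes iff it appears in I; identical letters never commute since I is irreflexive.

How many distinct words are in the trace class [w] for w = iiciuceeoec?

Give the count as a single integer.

0(i) covers ∅
1(i) covers 0:i
2(c) covers ∅
3(i) covers 1:i
4(u) covers ∅
5(c) covers 2:c
6(e) covers 3:i, 5:c
7(e) covers 6:e
8(o) covers 4:u, 5:c
9(e) covers 7:e
10(c) covers 8:o, 9:e
floor of heap: 0:i, 2:c, 4:u
completions by unplaced set U, small U first (add the entries for U minus each lowest piece of U):
  |U|=1: {10}:1
  |U|=2: {8,10}:1  {9,10}:1
  |U|=3: {4,8,10}:1  {7,9,10}:1  {8,9,10}:2
  |U|=4: {4,8,9,10}:3  {6,7,9,10}:1  {7,8,9,10}:3
  |U|=5: {3,6,7,9,10}:1  {4,7,8,9,10}:6  {6,7,8,9,10}:4
  |U|=6: {1,3,6,7,9,10}:1  {3,6,7,8,9,10}:5  {4,6,7,8,9,10}:10  {5,6,7,8,9,10}:4
  |U|=7: {0,1,3,6,7,9,10}:1  {1,3,6,7,8,9,10}:6  {2,5,6,7,8,9,10}:4  {3,4,6,7,8,9,10}:15  {3,5,6,7,8,9,10}:9  {4,5,6,7,8,9,10}:14
  |U|=8: {0,1,3,6,7,8,9,10}:7  {1,3,4,6,7,8,9,10}:21  {1,3,5,6,7,8,9,10}:15  {2,3,5,6,7,8,9,10}:13  {2,4,5,6,7,8,9,10}:18  {3,4,5,6,7,8,9,10}:38
  |U|=9: {0,1,3,4,6,7,8,9,10}:28  {0,1,3,5,6,7,8,9,10}:22  {1,2,3,5,6,7,8,9,10}:28  {1,3,4,5,6,7,8,9,10}:74  {2,3,4,5,6,7,8,9,10}:69
  start at 0(i): 171
  start at 2(c): 124
  start at 4(u): 50
sum over floor = 345

345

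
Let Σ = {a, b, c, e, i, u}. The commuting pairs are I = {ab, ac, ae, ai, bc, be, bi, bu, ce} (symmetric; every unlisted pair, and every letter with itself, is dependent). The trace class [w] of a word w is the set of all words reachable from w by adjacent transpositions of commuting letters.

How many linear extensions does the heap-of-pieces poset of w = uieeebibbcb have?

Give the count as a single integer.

drop 0:u onto floor
drop 1:i onto {0:u}
drop 2:e onto {1:i}
drop 3:e onto {2:e}
drop 4:e onto {3:e}
drop 5:b onto floor
drop 6:i onto {4:e}
drop 7:b onto {5:b}
drop 8:b onto {7:b}
drop 9:c onto {6:i}
drop 10:b onto {8:b}
ground layer = {0:u, 5:b}
drop-orders for the pieces not yet dropped (sum over which currently-grounded one goes next):
  1 to go: {9} 1  {10} 1
  2 to go: {6,9} 1  {8,10} 1  {9,10} 2
  3 to go: {4,6,9} 1  {6,9,10} 3  {7,8,10} 1  {8,9,10} 3
  4 to go: {3,4,6,9} 1  {4,6,9,10} 4  {5,7,8,10} 1  {6,8,9,10} 6  {7,8,9,10} 4
  5 to go: {2,3,4,6,9} 1  {3,4,6,9,10} 5  {4,6,8,9,10} 10  {5,7,8,9,10} 5  {6,7,8,9,10} 10
  6 to go: {1,2,3,4,6,9} 1  {2,3,4,6,9,10} 6  {3,4,6,8,9,10} 15  {4,6,7,8,9,10} 20  {5,6,7,8,9,10} 15
  7 to go: {0,1,2,3,4,6,9} 1  {1,2,3,4,6,9,10} 7  {2,3,4,6,8,9,10} 21  {3,4,6,7,8,9,10} 35  {4,5,6,7,8,9,10} 35
  8 to go: {0,1,2,3,4,6,9,10} 8  {1,2,3,4,6,8,9,10} 28  {2,3,4,6,7,8,9,10} 56  {3,4,5,6,7,8,9,10} 70
  9 to go: {0,1,2,3,4,6,8,9,10} 36  {1,2,3,4,6,7,8,9,10} 84  {2,3,4,5,6,7,8,9,10} 126
  if 0:u drops first: 210 orders
  if 5:b drops first: 120 orders
heap linearizations: 330

330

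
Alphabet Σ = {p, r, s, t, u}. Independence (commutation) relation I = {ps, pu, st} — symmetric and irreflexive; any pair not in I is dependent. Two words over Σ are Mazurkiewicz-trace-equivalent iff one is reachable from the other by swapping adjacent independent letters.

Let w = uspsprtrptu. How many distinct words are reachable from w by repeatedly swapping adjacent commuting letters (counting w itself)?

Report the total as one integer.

piece 0:u — minimal
piece 1:s rests on {0:u}
piece 2:p — minimal
piece 3:s rests on {1:s}
piece 4:p rests on {2:p}
piece 5:r rests on {3:s, 4:p}
piece 6:t rests on {5:r}
piece 7:r rests on {6:t}
piece 8:p rests on {7:r}
piece 9:t rests on {8:p}
piece 10:u rests on {9:t}
minimal pieces: {0:u, 2:p}
ways to finish when only these pieces remain (= sum over removing one remaining piece with nothing left below it):
  1 left: {10}→1
  2 left: {9,10}→1
  3 left: {8,9,10}→1
  4 left: {7,8,9,10}→1
  5 left: {6,7,8,9,10}→1
  6 left: {5,6,7,8,9,10}→1
  7 left: {3,5,6,7,8,9,10}→1  {4,5,6,7,8,9,10}→1
  8 left: {1,3,5,6,7,8,9,10}→1  {2,4,5,6,7,8,9,10}→1  {3,4,5,6,7,8,9,10}→2
  9 left: {0,1,3,5,6,7,8,9,10}→1  {1,3,4,5,6,7,8,9,10}→3  {2,3,4,5,6,7,8,9,10}→3
  placing 0:u first → 6 extensions
  placing 2:p first → 4 extensions
total linear extensions = 10

10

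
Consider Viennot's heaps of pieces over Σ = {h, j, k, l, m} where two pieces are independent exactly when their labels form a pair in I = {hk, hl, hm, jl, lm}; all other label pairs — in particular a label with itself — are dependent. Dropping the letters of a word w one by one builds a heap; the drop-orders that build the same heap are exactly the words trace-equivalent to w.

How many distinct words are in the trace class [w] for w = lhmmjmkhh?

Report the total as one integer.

132

#0=l has no predecessor
#1=h has no predecessor
#2=m has no predecessor
#3=m depends on [2:m]
#4=j depends on [1:h, 3:m]
#5=m depends on [4:j]
#6=k depends on [0:l, 5:m]
#7=h depends on [4:j]
#8=h depends on [7:h]
sources: [0:l, 1:h, 2:m]
N(rest) = Σ N(rest − s) over sources s of rest; N(one piece) = 1:
  size 1 → [6]=1  [8]=1
  size 2 → [0,6]=1  [5,6]=1  [6,8]=2  [7,8]=1
  size 3 → [0,5,6]=2  [0,6,8]=3  [5,6,8]=3  [6,7,8]=3
  size 4 → [0,5,6,8]=8  [0,6,7,8]=6  [5,6,7,8]=6
  size 5 → [0,5,6,7,8]=20  [4,5,6,7,8]=6
  size 6 → [0,4,5,6,7,8]=26  [1,4,5,6,7,8]=6  [3,4,5,6,7,8]=6
  size 7 → [0,1,4,5,6,7,8]=32  [0,3,4,5,6,7,8]=32  [1,3,4,5,6,7,8]=12  [2,3,4,5,6,7,8]=6
  first=0(l) contributes 18
  first=1(h) contributes 38
  first=2(m) contributes 76
|[w]| = 132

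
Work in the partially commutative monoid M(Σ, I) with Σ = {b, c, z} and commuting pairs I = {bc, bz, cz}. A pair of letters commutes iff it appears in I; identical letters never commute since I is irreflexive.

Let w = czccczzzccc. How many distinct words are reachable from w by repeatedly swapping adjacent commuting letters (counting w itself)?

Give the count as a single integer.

330

drop 0:c onto floor
drop 1:z onto floor
drop 2:c onto {0:c}
drop 3:c onto {2:c}
drop 4:c onto {3:c}
drop 5:z onto {1:z}
drop 6:z onto {5:z}
drop 7:z onto {6:z}
drop 8:c onto {4:c}
drop 9:c onto {8:c}
drop 10:c onto {9:c}
ground layer = {0:c, 1:z}
drop-orders for the pieces not yet dropped (sum over which currently-grounded one goes next):
  1 to go: {7} 1  {10} 1
  2 to go: {6,7} 1  {7,10} 2  {9,10} 1
  3 to go: {5,6,7} 1  {6,7,10} 3  {7,9,10} 3  {8,9,10} 1
  4 to go: {1,5,6,7} 1  {4,8,9,10} 1  {5,6,7,10} 4  {6,7,9,10} 6  {7,8,9,10} 4
  5 to go: {1,5,6,7,10} 5  {3,4,8,9,10} 1  {4,7,8,9,10} 5  {5,6,7,9,10} 10  {6,7,8,9,10} 10
  6 to go: {1,5,6,7,9,10} 15  {2,3,4,8,9,10} 1  {3,4,7,8,9,10} 6  {4,6,7,8,9,10} 15  {5,6,7,8,9,10} 20
  7 to go: {0,2,3,4,8,9,10} 1  {1,5,6,7,8,9,10} 35  {2,3,4,7,8,9,10} 7  {3,4,6,7,8,9,10} 21  {4,5,6,7,8,9,10} 35
  8 to go: {0,2,3,4,7,8,9,10} 8  {1,4,5,6,7,8,9,10} 70  {2,3,4,6,7,8,9,10} 28  {3,4,5,6,7,8,9,10} 56
  9 to go: {0,2,3,4,6,7,8,9,10} 36  {1,3,4,5,6,7,8,9,10} 126  {2,3,4,5,6,7,8,9,10} 84
  if 0:c drops first: 210 orders
  if 1:z drops first: 120 orders
heap linearizations: 330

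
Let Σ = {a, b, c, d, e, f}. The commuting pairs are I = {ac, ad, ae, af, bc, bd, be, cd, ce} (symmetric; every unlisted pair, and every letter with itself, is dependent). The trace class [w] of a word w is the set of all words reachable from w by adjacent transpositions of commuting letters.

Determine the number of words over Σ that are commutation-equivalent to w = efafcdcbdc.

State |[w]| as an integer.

390

drop 0:e onto floor
drop 1:f onto {0:e}
drop 2:a onto floor
drop 3:f onto {1:f}
drop 4:c onto {3:f}
drop 5:d onto {3:f}
drop 6:c onto {4:c}
drop 7:b onto {2:a, 3:f}
drop 8:d onto {5:d}
drop 9:c onto {6:c}
ground layer = {0:e, 2:a}
drop-orders for the pieces not yet dropped (sum over which currently-grounded one goes next):
  1 to go: {7} 1  {8} 1  {9} 1
  2 to go: {2,7} 1  {5,8} 1  {6,9} 1  {7,8} 2  {7,9} 2  {8,9} 2
  3 to go: {2,7,8} 3  {2,7,9} 3  {4,6,9} 1  {5,7,8} 3  {5,8,9} 3  {6,7,9} 3  {6,8,9} 3  {7,8,9} 6
  4 to go: {2,5,7,8} 6  {2,6,7,9} 6  {2,7,8,9} 12  {4,6,7,9} 4  {4,6,8,9} 4  {5,6,8,9} 6  {5,7,8,9} 12  {6,7,8,9} 12
  5 to go: {2,4,6,7,9} 10  {2,5,7,8,9} 30  {2,6,7,8,9} 30  {4,5,6,8,9} 10  {4,6,7,8,9} 20  {5,6,7,8,9} 30
  6 to go: {2,4,6,7,8,9} 60  {2,5,6,7,8,9} 90  {4,5,6,7,8,9} 60
  7 to go: {2,4,5,6,7,8,9} 210  {3,4,5,6,7,8,9} 60
  8 to go: {1,3,4,5,6,7,8,9} 60  {2,3,4,5,6,7,8,9} 270
  if 0:e drops first: 330 orders
  if 2:a drops first: 60 orders
heap linearizations: 390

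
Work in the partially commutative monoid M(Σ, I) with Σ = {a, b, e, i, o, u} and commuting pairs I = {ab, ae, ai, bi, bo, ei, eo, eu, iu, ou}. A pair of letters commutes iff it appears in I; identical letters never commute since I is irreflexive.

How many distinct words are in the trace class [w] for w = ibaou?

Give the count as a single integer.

16

drop 0:i onto floor
drop 1:b onto floor
drop 2:a onto floor
drop 3:o onto {0:i, 2:a}
drop 4:u onto {1:b, 2:a}
ground layer = {0:i, 1:b, 2:a}
drop-orders for the pieces not yet dropped (sum over which currently-grounded one goes next):
  1 to go: {3} 1  {4} 1
  2 to go: {0,3} 1  {1,4} 1  {3,4} 2
  3 to go: {0,3,4} 3  {1,3,4} 3  {2,3,4} 2
  if 0:i drops first: 5 orders
  if 1:b drops first: 5 orders
  if 2:a drops first: 6 orders
heap linearizations: 16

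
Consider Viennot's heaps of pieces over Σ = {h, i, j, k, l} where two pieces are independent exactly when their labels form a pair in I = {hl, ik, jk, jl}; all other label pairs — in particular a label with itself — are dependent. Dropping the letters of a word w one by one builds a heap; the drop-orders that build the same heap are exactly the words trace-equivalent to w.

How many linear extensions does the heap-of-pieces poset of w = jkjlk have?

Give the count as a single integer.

#0=j has no predecessor
#1=k has no predecessor
#2=j depends on [0:j]
#3=l depends on [1:k]
#4=k depends on [3:l]
sources: [0:j, 1:k]
N(rest) = Σ N(rest − s) over sources s of rest; N(one piece) = 1:
  size 1 → [2]=1  [4]=1
  size 2 → [0,2]=1  [2,4]=2  [3,4]=1
  size 3 → [0,2,4]=3  [1,3,4]=1  [2,3,4]=3
  first=0(j) contributes 4
  first=1(k) contributes 6
|[w]| = 10

10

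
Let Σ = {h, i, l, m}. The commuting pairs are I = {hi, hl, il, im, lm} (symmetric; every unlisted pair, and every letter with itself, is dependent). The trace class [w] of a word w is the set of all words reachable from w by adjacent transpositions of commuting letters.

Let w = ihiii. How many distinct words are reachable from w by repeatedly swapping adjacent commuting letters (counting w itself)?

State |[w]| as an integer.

drop 0:i onto floor
drop 1:h onto floor
drop 2:i onto {0:i}
drop 3:i onto {2:i}
drop 4:i onto {3:i}
ground layer = {0:i, 1:h}
drop-orders for the pieces not yet dropped (sum over which currently-grounded one goes next):
  1 to go: {1} 1  {4} 1
  2 to go: {1,4} 2  {3,4} 1
  3 to go: {1,3,4} 3  {2,3,4} 1
  if 0:i drops first: 4 orders
  if 1:h drops first: 1 orders
heap linearizations: 5

5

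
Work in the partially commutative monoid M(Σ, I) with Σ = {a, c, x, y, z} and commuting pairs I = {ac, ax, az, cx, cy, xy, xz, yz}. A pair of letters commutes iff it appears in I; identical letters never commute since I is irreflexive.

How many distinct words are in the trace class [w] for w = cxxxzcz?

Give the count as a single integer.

35

#0=c has no predecessor
#1=x has no predecessor
#2=x depends on [1:x]
#3=x depends on [2:x]
#4=z depends on [0:c]
#5=c depends on [4:z]
#6=z depends on [5:c]
sources: [0:c, 1:x]
N(rest) = Σ N(rest − s) over sources s of rest; N(one piece) = 1:
  size 1 → [3]=1  [6]=1
  size 2 → [2,3]=1  [3,6]=2  [5,6]=1
  size 3 → [1,2,3]=1  [2,3,6]=3  [3,5,6]=3  [4,5,6]=1
  size 4 → [0,4,5,6]=1  [1,2,3,6]=4  [2,3,5,6]=6  [3,4,5,6]=4
  size 5 → [0,3,4,5,6]=5  [1,2,3,5,6]=10  [2,3,4,5,6]=10
  first=0(c) contributes 20
  first=1(x) contributes 15
|[w]| = 35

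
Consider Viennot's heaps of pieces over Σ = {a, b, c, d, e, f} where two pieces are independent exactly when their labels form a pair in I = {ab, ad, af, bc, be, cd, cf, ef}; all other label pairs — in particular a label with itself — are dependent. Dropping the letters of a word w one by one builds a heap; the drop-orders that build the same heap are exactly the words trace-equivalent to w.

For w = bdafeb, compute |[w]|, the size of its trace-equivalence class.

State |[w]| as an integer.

12

piece 0:b — minimal
piece 1:d rests on {0:b}
piece 2:a — minimal
piece 3:f rests on {1:d}
piece 4:e rests on {1:d, 2:a}
piece 5:b rests on {3:f}
minimal pieces: {0:b, 2:a}
ways to finish when only these pieces remain (= sum over removing one remaining piece with nothing left below it):
  1 left: {4}→1  {5}→1
  2 left: {2,4}→1  {3,5}→1  {4,5}→2
  3 left: {2,4,5}→3  {3,4,5}→3
  4 left: {1,3,4,5}→3  {2,3,4,5}→6
  placing 0:b first → 9 extensions
  placing 2:a first → 3 extensions
total linear extensions = 12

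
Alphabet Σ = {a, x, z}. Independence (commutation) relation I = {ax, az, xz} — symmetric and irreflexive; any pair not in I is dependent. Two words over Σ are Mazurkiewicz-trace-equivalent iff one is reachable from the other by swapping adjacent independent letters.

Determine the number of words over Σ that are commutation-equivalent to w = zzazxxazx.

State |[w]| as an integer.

#0=z has no predecessor
#1=z depends on [0:z]
#2=a has no predecessor
#3=z depends on [1:z]
#4=x has no predecessor
#5=x depends on [4:x]
#6=a depends on [2:a]
#7=z depends on [3:z]
#8=x depends on [5:x]
sources: [0:z, 2:a, 4:x]
N(rest) = Σ N(rest − s) over sources s of rest; N(one piece) = 1:
  size 1 → [6]=1  [7]=1  [8]=1
  size 2 → [2,6]=1  [3,7]=1  [5,8]=1  [6,7]=2  [6,8]=2  [7,8]=2
  size 3 → [1,3,7]=1  [2,6,7]=3  [2,6,8]=3  [3,6,7]=3  [3,7,8]=3  [4,5,8]=1  [5,6,8]=3  [5,7,8]=3  [6,7,8]=6
  size 4 → [0,1,3,7]=1  [1,3,6,7]=4  [1,3,7,8]=4  [2,3,6,7]=6  [2,5,6,8]=6  [2,6,7,8]=12  [3,5,7,8]=6  [3,6,7,8]=12  [4,5,6,8]=4  [4,5,7,8]=4  [5,6,7,8]=12
  size 5 → [0,1,3,6,7]=5  [0,1,3,7,8]=5  [1,2,3,6,7]=10  [1,3,5,7,8]=10  [1,3,6,7,8]=20  [2,3,6,7,8]=30  [2,4,5,6,8]=10  [2,5,6,7,8]=30  [3,4,5,7,8]=10  [3,5,6,7,8]=30  [4,5,6,7,8]=20
  size 6 → [0,1,2,3,6,7]=15  [0,1,3,5,7,8]=15  [0,1,3,6,7,8]=30  [1,2,3,6,7,8]=60  [1,3,4,5,7,8]=20  [1,3,5,6,7,8]=60  [2,3,5,6,7,8]=90  [2,4,5,6,7,8]=60  [3,4,5,6,7,8]=60
  size 7 → [0,1,2,3,6,7,8]=105  [0,1,3,4,5,7,8]=35  [0,1,3,5,6,7,8]=105  [1,2,3,5,6,7,8]=210  [1,3,4,5,6,7,8]=140  [2,3,4,5,6,7,8]=210
  first=0(z) contributes 560
  first=2(a) contributes 280
  first=4(x) contributes 420
|[w]| = 1260

1260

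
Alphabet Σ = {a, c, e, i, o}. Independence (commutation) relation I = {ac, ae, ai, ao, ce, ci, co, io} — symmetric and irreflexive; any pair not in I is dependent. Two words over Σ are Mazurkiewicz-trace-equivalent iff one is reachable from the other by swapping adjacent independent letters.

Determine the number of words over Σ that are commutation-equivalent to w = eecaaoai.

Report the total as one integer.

560

#0=e has no predecessor
#1=e depends on [0:e]
#2=c has no predecessor
#3=a has no predecessor
#4=a depends on [3:a]
#5=o depends on [1:e]
#6=a depends on [4:a]
#7=i depends on [1:e]
sources: [0:e, 2:c, 3:a]
N(rest) = Σ N(rest − s) over sources s of rest; N(one piece) = 1:
  size 1 → [2]=1  [5]=1  [6]=1  [7]=1
  size 2 → [2,5]=2  [2,6]=2  [2,7]=2  [4,6]=1  [5,6]=2  [5,7]=2  [6,7]=2
  size 3 → [1,5,7]=2  [2,4,6]=3  [2,5,6]=6  [2,5,7]=6  [2,6,7]=6  [3,4,6]=1  [4,5,6]=3  [4,6,7]=3  [5,6,7]=6
  size 4 → [0,1,5,7]=2  [1,2,5,7]=8  [1,5,6,7]=8  [2,3,4,6]=4  [2,4,5,6]=12  [2,4,6,7]=12  [2,5,6,7]=24  [3,4,5,6]=4  [3,4,6,7]=4  [4,5,6,7]=12
  size 5 → [0,1,2,5,7]=10  [0,1,5,6,7]=10  [1,2,5,6,7]=40  [1,4,5,6,7]=20  [2,3,4,5,6]=20  [2,3,4,6,7]=20  [2,4,5,6,7]=60  [3,4,5,6,7]=20
  size 6 → [0,1,2,5,6,7]=60  [0,1,4,5,6,7]=30  [1,2,4,5,6,7]=120  [1,3,4,5,6,7]=40  [2,3,4,5,6,7]=120
  first=0(e) contributes 280
  first=2(c) contributes 70
  first=3(a) contributes 210
|[w]| = 560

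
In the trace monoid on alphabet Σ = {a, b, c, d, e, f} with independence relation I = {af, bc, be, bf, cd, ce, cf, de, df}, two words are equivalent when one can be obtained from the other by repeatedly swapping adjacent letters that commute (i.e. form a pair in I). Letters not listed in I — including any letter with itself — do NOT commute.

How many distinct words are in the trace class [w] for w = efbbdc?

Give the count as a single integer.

60

piece 0:e — minimal
piece 1:f rests on {0:e}
piece 2:b — minimal
piece 3:b rests on {2:b}
piece 4:d rests on {3:b}
piece 5:c — minimal
minimal pieces: {0:e, 2:b, 5:c}
ways to finish when only these pieces remain (= sum over removing one remaining piece with nothing left below it):
  1 left: {1}→1  {4}→1  {5}→1
  2 left: {0,1}→1  {1,4}→2  {1,5}→2  {3,4}→1  {4,5}→2
  3 left: {0,1,4}→3  {0,1,5}→3  {1,3,4}→3  {1,4,5}→6  {2,3,4}→1  {3,4,5}→3
  4 left: {0,1,3,4}→6  {0,1,4,5}→12  {1,2,3,4}→4  {1,3,4,5}→12  {2,3,4,5}→4
  placing 0:e first → 20 extensions
  placing 2:b first → 30 extensions
  placing 5:c first → 10 extensions
total linear extensions = 60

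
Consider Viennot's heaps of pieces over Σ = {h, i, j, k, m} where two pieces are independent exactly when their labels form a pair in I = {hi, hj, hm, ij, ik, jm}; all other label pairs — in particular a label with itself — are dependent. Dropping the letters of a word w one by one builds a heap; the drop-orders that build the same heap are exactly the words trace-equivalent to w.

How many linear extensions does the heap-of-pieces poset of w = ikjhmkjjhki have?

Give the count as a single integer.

0(i) covers ∅
1(k) covers ∅
2(j) covers 1:k
3(h) covers 1:k
4(m) covers 0:i, 1:k
5(k) covers 2:j, 3:h, 4:m
6(j) covers 5:k
7(j) covers 6:j
8(h) covers 5:k
9(k) covers 7:j, 8:h
10(i) covers 4:m
floor of heap: 0:i, 1:k
completions by unplaced set U, small U first (add the entries for U minus each lowest piece of U):
  |U|=1: {9}:1  {10}:1
  |U|=2: {7,9}:1  {8,9}:1  {9,10}:2
  |U|=3: {6,7,9}:1  {7,8,9}:2  {7,9,10}:3  {8,9,10}:3
  |U|=4: {6,7,8,9}:3  {6,7,9,10}:4  {7,8,9,10}:8
  |U|=5: {5,6,7,8,9}:3  {6,7,8,9,10}:15
  |U|=6: {2,5,6,7,8,9}:3  {3,5,6,7,8,9}:3  {5,6,7,8,9,10}:18
  |U|=7: {2,3,5,6,7,8,9}:6  {2,5,6,7,8,9,10}:21  {3,5,6,7,8,9,10}:21  {4,5,6,7,8,9,10}:18
  |U|=8: {0,4,5,6,7,8,9,10}:18  {2,3,5,6,7,8,9,10}:48  {2,4,5,6,7,8,9,10}:39  {3,4,5,6,7,8,9,10}:39
  |U|=9: {0,2,4,5,6,7,8,9,10}:57  {0,3,4,5,6,7,8,9,10}:57  {2,3,4,5,6,7,8,9,10}:126
  start at 0(i): 126
  start at 1(k): 240
sum over floor = 366

366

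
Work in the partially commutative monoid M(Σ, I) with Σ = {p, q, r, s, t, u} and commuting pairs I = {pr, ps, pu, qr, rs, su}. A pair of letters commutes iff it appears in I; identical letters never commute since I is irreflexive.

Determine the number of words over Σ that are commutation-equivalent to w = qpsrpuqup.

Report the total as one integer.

0(q) covers ∅
1(p) covers 0:q
2(s) covers 0:q
3(r) covers ∅
4(p) covers 1:p
5(u) covers 0:q, 3:r
6(q) covers 2:s, 4:p, 5:u
7(u) covers 6:q
8(p) covers 6:q
floor of heap: 0:q, 3:r
completions by unplaced set U, small U first (add the entries for U minus each lowest piece of U):
  |U|=1: {7}:1  {8}:1
  |U|=2: {7,8}:2
  |U|=3: {6,7,8}:2
  |U|=4: {2,6,7,8}:2  {4,6,7,8}:2  {5,6,7,8}:2
  |U|=5: {1,4,6,7,8}:2  {2,4,6,7,8}:4  {2,5,6,7,8}:4  {3,5,6,7,8}:2  {4,5,6,7,8}:4
  |U|=6: {1,2,4,6,7,8}:6  {1,4,5,6,7,8}:6  {2,3,5,6,7,8}:6  {2,4,5,6,7,8}:12  {3,4,5,6,7,8}:6
  |U|=7: {1,2,4,5,6,7,8}:24  {1,3,4,5,6,7,8}:12  {2,3,4,5,6,7,8}:24
  start at 0(q): 60
  start at 3(r): 24
sum over floor = 84

84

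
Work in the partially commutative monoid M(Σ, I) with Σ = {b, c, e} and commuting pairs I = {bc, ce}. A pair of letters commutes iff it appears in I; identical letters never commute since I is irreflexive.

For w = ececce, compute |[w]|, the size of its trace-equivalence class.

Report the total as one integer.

20

#0=e has no predecessor
#1=c has no predecessor
#2=e depends on [0:e]
#3=c depends on [1:c]
#4=c depends on [3:c]
#5=e depends on [2:e]
sources: [0:e, 1:c]
N(rest) = Σ N(rest − s) over sources s of rest; N(one piece) = 1:
  size 1 → [4]=1  [5]=1
  size 2 → [2,5]=1  [3,4]=1  [4,5]=2
  size 3 → [0,2,5]=1  [1,3,4]=1  [2,4,5]=3  [3,4,5]=3
  size 4 → [0,2,4,5]=4  [1,3,4,5]=4  [2,3,4,5]=6
  first=0(e) contributes 10
  first=1(c) contributes 10
|[w]| = 20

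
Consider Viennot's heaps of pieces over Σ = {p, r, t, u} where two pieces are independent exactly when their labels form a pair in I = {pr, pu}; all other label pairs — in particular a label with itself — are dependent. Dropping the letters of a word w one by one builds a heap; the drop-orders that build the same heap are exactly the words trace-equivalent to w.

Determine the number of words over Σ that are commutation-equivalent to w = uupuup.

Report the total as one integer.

0(u) covers ∅
1(u) covers 0:u
2(p) covers ∅
3(u) covers 1:u
4(u) covers 3:u
5(p) covers 2:p
floor of heap: 0:u, 2:p
completions by unplaced set U, small U first (add the entries for U minus each lowest piece of U):
  |U|=1: {4}:1  {5}:1
  |U|=2: {2,5}:1  {3,4}:1  {4,5}:2
  |U|=3: {1,3,4}:1  {2,4,5}:3  {3,4,5}:3
  |U|=4: {0,1,3,4}:1  {1,3,4,5}:4  {2,3,4,5}:6
  start at 0(u): 10
  start at 2(p): 5
sum over floor = 15

15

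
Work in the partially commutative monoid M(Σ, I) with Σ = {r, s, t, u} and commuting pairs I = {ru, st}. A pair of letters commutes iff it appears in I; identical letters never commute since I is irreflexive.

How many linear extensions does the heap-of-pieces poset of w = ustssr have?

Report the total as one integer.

4

drop 0:u onto floor
drop 1:s onto {0:u}
drop 2:t onto {0:u}
drop 3:s onto {1:s}
drop 4:s onto {3:s}
drop 5:r onto {2:t, 4:s}
ground layer = {0:u}
drop-orders for the pieces not yet dropped (sum over which currently-grounded one goes next):
  1 to go: {5} 1
  2 to go: {2,5} 1  {4,5} 1
  3 to go: {2,4,5} 2  {3,4,5} 1
  4 to go: {1,3,4,5} 1  {2,3,4,5} 3
  if 0:u drops first: 4 orders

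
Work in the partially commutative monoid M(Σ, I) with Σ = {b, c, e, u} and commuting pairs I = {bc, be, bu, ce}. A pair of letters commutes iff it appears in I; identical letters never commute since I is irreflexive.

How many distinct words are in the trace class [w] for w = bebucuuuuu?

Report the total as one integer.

45

0(b) covers ∅
1(e) covers ∅
2(b) covers 0:b
3(u) covers 1:e
4(c) covers 3:u
5(u) covers 4:c
6(u) covers 5:u
7(u) covers 6:u
8(u) covers 7:u
9(u) covers 8:u
floor of heap: 0:b, 1:e
completions by unplaced set U, small U first (add the entries for U minus each lowest piece of U):
  |U|=1: {2}:1  {9}:1
  |U|=2: {0,2}:1  {2,9}:2  {8,9}:1
  |U|=3: {0,2,9}:3  {2,8,9}:3  {7,8,9}:1
  |U|=4: {0,2,8,9}:6  {2,7,8,9}:4  {6,7,8,9}:1
  |U|=5: {0,2,7,8,9}:10  {2,6,7,8,9}:5  {5,6,7,8,9}:1
  |U|=6: {0,2,6,7,8,9}:15  {2,5,6,7,8,9}:6  {4,5,6,7,8,9}:1
  |U|=7: {0,2,5,6,7,8,9}:21  {2,4,5,6,7,8,9}:7  {3,4,5,6,7,8,9}:1
  |U|=8: {0,2,4,5,6,7,8,9}:28  {1,3,4,5,6,7,8,9}:1  {2,3,4,5,6,7,8,9}:8
  start at 0(b): 9
  start at 1(e): 36
sum over floor = 45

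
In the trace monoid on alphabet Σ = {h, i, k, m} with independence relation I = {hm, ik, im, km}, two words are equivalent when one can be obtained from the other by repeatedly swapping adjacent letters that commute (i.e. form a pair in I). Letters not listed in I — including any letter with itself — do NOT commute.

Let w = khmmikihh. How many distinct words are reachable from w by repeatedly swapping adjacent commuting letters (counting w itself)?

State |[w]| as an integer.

108

0(k) covers ∅
1(h) covers 0:k
2(m) covers ∅
3(m) covers 2:m
4(i) covers 1:h
5(k) covers 1:h
6(i) covers 4:i
7(h) covers 5:k, 6:i
8(h) covers 7:h
floor of heap: 0:k, 2:m
completions by unplaced set U, small U first (add the entries for U minus each lowest piece of U):
  |U|=1: {3}:1  {8}:1
  |U|=2: {2,3}:1  {3,8}:2  {7,8}:1
  |U|=3: {2,3,8}:3  {3,7,8}:3  {5,7,8}:1  {6,7,8}:1
  |U|=4: {2,3,7,8}:6  {3,5,7,8}:4  {3,6,7,8}:4  {4,6,7,8}:1  {5,6,7,8}:2
  |U|=5: {2,3,5,7,8}:10  {2,3,6,7,8}:10  {3,4,6,7,8}:5  {3,5,6,7,8}:10  {4,5,6,7,8}:3
  |U|=6: {1,4,5,6,7,8}:3  {2,3,4,6,7,8}:15  {2,3,5,6,7,8}:30  {3,4,5,6,7,8}:18
  |U|=7: {0,1,4,5,6,7,8}:3  {1,3,4,5,6,7,8}:21  {2,3,4,5,6,7,8}:63
  start at 0(k): 84
  start at 2(m): 24
sum over floor = 108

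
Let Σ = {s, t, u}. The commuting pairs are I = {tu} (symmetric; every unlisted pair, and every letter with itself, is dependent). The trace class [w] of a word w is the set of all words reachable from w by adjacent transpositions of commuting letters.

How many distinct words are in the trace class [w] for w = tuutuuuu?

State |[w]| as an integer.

28

#0=t has no predecessor
#1=u has no predecessor
#2=u depends on [1:u]
#3=t depends on [0:t]
#4=u depends on [2:u]
#5=u depends on [4:u]
#6=u depends on [5:u]
#7=u depends on [6:u]
sources: [0:t, 1:u]
N(rest) = Σ N(rest − s) over sources s of rest; N(one piece) = 1:
  size 1 → [3]=1  [7]=1
  size 2 → [0,3]=1  [3,7]=2  [6,7]=1
  size 3 → [0,3,7]=3  [3,6,7]=3  [5,6,7]=1
  size 4 → [0,3,6,7]=6  [3,5,6,7]=4  [4,5,6,7]=1
  size 5 → [0,3,5,6,7]=10  [2,4,5,6,7]=1  [3,4,5,6,7]=5
  size 6 → [0,3,4,5,6,7]=15  [1,2,4,5,6,7]=1  [2,3,4,5,6,7]=6
  first=0(t) contributes 7
  first=1(u) contributes 21
|[w]| = 28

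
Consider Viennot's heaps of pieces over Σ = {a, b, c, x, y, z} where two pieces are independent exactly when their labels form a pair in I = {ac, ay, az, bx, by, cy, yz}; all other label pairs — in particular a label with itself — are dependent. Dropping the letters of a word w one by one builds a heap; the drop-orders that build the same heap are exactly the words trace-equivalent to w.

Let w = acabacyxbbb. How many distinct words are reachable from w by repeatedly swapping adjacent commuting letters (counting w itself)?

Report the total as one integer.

204

0(a) covers ∅
1(c) covers ∅
2(a) covers 0:a
3(b) covers 1:c, 2:a
4(a) covers 3:b
5(c) covers 3:b
6(y) covers ∅
7(x) covers 4:a, 5:c, 6:y
8(b) covers 4:a, 5:c
9(b) covers 8:b
10(b) covers 9:b
floor of heap: 0:a, 1:c, 6:y
completions by unplaced set U, small U first (add the entries for U minus each lowest piece of U):
  |U|=1: {7}:1  {10}:1
  |U|=2: {6,7}:1  {7,10}:2  {9,10}:1
  |U|=3: {6,7,10}:3  {7,9,10}:3  {8,9,10}:1
  |U|=4: {6,7,9,10}:6  {7,8,9,10}:4
  |U|=5: {4,7,8,9,10}:4  {5,7,8,9,10}:4  {6,7,8,9,10}:10
  |U|=6: {4,5,7,8,9,10}:8  {4,6,7,8,9,10}:14  {5,6,7,8,9,10}:14
  |U|=7: {3,4,5,7,8,9,10}:8  {4,5,6,7,8,9,10}:36
  |U|=8: {1,3,4,5,7,8,9,10}:8  {2,3,4,5,7,8,9,10}:8  {3,4,5,6,7,8,9,10}:44
  |U|=9: {0,2,3,4,5,7,8,9,10}:8  {1,2,3,4,5,7,8,9,10}:16  {1,3,4,5,6,7,8,9,10}:52  {2,3,4,5,6,7,8,9,10}:52
  start at 0(a): 120
  start at 1(c): 60
  start at 6(y): 24
sum over floor = 204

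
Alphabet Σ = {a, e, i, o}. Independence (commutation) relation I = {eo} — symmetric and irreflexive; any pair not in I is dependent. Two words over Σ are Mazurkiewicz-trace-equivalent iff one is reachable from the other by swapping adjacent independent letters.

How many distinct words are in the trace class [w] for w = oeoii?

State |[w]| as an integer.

#0=o has no predecessor
#1=e has no predecessor
#2=o depends on [0:o]
#3=i depends on [1:e, 2:o]
#4=i depends on [3:i]
sources: [0:o, 1:e]
N(rest) = Σ N(rest − s) over sources s of rest; N(one piece) = 1:
  size 1 → [4]=1
  size 2 → [3,4]=1
  size 3 → [1,3,4]=1  [2,3,4]=1
  first=0(o) contributes 2
  first=1(e) contributes 1
|[w]| = 3

3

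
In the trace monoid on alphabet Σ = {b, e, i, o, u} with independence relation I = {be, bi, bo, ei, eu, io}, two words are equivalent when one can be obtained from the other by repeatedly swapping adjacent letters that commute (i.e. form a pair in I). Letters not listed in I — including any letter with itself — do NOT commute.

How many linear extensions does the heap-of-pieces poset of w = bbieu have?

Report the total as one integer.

15

#0=b has no predecessor
#1=b depends on [0:b]
#2=i has no predecessor
#3=e has no predecessor
#4=u depends on [1:b, 2:i]
sources: [0:b, 2:i, 3:e]
N(rest) = Σ N(rest − s) over sources s of rest; N(one piece) = 1:
  size 1 → [3]=1  [4]=1
  size 2 → [1,4]=1  [2,4]=1  [3,4]=2
  size 3 → [0,1,4]=1  [1,2,4]=2  [1,3,4]=3  [2,3,4]=3
  first=0(b) contributes 8
  first=2(i) contributes 4
  first=3(e) contributes 3
|[w]| = 15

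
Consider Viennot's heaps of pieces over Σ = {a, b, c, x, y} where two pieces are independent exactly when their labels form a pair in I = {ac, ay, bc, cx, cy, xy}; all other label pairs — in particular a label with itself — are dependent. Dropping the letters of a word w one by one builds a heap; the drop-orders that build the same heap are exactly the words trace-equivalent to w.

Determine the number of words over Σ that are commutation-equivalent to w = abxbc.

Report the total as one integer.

piece 0:a — minimal
piece 1:b rests on {0:a}
piece 2:x rests on {1:b}
piece 3:b rests on {2:x}
piece 4:c — minimal
minimal pieces: {0:a, 4:c}
ways to finish when only these pieces remain (= sum over removing one remaining piece with nothing left below it):
  1 left: {3}→1  {4}→1
  2 left: {2,3}→1  {3,4}→2
  3 left: {1,2,3}→1  {2,3,4}→3
  placing 0:a first → 4 extensions
  placing 4:c first → 1 extensions
total linear extensions = 5

5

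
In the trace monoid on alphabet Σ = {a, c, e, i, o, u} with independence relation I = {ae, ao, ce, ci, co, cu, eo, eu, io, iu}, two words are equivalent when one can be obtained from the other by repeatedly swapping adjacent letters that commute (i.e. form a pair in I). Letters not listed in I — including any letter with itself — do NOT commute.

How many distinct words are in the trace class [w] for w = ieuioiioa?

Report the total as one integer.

drop 0:i onto floor
drop 1:e onto {0:i}
drop 2:u onto floor
drop 3:i onto {1:e}
drop 4:o onto {2:u}
drop 5:i onto {3:i}
drop 6:i onto {5:i}
drop 7:o onto {4:o}
drop 8:a onto {2:u, 6:i}
ground layer = {0:i, 2:u}
drop-orders for the pieces not yet dropped (sum over which currently-grounded one goes next):
  1 to go: {7} 1  {8} 1
  2 to go: {4,7} 1  {6,8} 1  {7,8} 2
  3 to go: {4,7,8} 3  {5,6,8} 1  {6,7,8} 3
  4 to go: {2,4,7,8} 3  {3,5,6,8} 1  {4,6,7,8} 6  {5,6,7,8} 4
  5 to go: {1,3,5,6,8} 1  {2,4,6,7,8} 9  {3,5,6,7,8} 5  {4,5,6,7,8} 10
  6 to go: {0,1,3,5,6,8} 1  {1,3,5,6,7,8} 6  {2,4,5,6,7,8} 19  {3,4,5,6,7,8} 15
  7 to go: {0,1,3,5,6,7,8} 7  {1,3,4,5,6,7,8} 21  {2,3,4,5,6,7,8} 34
  if 0:i drops first: 55 orders
  if 2:u drops first: 28 orders
heap linearizations: 83

83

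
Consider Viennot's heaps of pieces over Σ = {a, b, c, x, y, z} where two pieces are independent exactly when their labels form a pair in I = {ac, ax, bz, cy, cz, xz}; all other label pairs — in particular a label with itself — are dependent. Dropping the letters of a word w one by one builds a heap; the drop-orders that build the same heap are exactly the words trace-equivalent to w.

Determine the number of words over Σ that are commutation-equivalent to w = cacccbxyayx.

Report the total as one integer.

#0=c has no predecessor
#1=a has no predecessor
#2=c depends on [0:c]
#3=c depends on [2:c]
#4=c depends on [3:c]
#5=b depends on [1:a, 4:c]
#6=x depends on [5:b]
#7=y depends on [6:x]
#8=a depends on [7:y]
#9=y depends on [8:a]
#10=x depends on [9:y]
sources: [0:c, 1:a]
N(rest) = Σ N(rest − s) over sources s of rest; N(one piece) = 1:
  size 1 → [10]=1
  size 2 → [9,10]=1
  size 3 → [8,9,10]=1
  size 4 → [7,8,9,10]=1
  size 5 → [6,7,8,9,10]=1
  size 6 → [5,6,7,8,9,10]=1
  size 7 → [1,5,6,7,8,9,10]=1  [4,5,6,7,8,9,10]=1
  size 8 → [1,4,5,6,7,8,9,10]=2  [3,4,5,6,7,8,9,10]=1
  size 9 → [1,3,4,5,6,7,8,9,10]=3  [2,3,4,5,6,7,8,9,10]=1
  first=0(c) contributes 4
  first=1(a) contributes 1
|[w]| = 5

5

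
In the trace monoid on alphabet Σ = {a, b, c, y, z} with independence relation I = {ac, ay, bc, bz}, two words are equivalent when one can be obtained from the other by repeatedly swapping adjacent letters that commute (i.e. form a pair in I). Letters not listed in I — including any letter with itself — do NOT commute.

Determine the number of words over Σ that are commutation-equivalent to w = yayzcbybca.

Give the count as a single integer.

piece 0:y — minimal
piece 1:a — minimal
piece 2:y rests on {0:y}
piece 3:z rests on {1:a, 2:y}
piece 4:c rests on {3:z}
piece 5:b rests on {1:a, 2:y}
piece 6:y rests on {4:c, 5:b}
piece 7:b rests on {6:y}
piece 8:c rests on {6:y}
piece 9:a rests on {7:b}
minimal pieces: {0:y, 1:a}
ways to finish when only these pieces remain (= sum over removing one remaining piece with nothing left below it):
  1 left: {8}→1  {9}→1
  2 left: {7,9}→1  {8,9}→2
  3 left: {7,8,9}→3
  4 left: {6,7,8,9}→3
  5 left: {4,6,7,8,9}→3  {5,6,7,8,9}→3
  6 left: {3,4,6,7,8,9}→3  {4,5,6,7,8,9}→6
  7 left: {3,4,5,6,7,8,9}→9
  8 left: {1,3,4,5,6,7,8,9}→9  {2,3,4,5,6,7,8,9}→9
  placing 0:y first → 18 extensions
  placing 1:a first → 9 extensions
total linear extensions = 27

27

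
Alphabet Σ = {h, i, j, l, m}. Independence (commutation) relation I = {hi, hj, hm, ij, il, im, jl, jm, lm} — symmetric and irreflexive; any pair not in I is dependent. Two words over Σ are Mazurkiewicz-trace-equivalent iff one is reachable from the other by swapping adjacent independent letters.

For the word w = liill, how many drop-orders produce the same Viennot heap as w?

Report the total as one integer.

piece 0:l — minimal
piece 1:i — minimal
piece 2:i rests on {1:i}
piece 3:l rests on {0:l}
piece 4:l rests on {3:l}
minimal pieces: {0:l, 1:i}
ways to finish when only these pieces remain (= sum over removing one remaining piece with nothing left below it):
  1 left: {2}→1  {4}→1
  2 left: {1,2}→1  {2,4}→2  {3,4}→1
  3 left: {0,3,4}→1  {1,2,4}→3  {2,3,4}→3
  placing 0:l first → 6 extensions
  placing 1:i first → 4 extensions
total linear extensions = 10

10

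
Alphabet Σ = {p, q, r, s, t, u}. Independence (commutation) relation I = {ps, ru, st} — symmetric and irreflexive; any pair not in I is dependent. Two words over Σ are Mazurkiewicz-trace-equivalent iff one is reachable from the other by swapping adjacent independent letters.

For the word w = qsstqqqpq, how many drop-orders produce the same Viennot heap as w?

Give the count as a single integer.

#0=q has no predecessor
#1=s depends on [0:q]
#2=s depends on [1:s]
#3=t depends on [0:q]
#4=q depends on [2:s, 3:t]
#5=q depends on [4:q]
#6=q depends on [5:q]
#7=p depends on [6:q]
#8=q depends on [7:p]
sources: [0:q]
N(rest) = Σ N(rest − s) over sources s of rest; N(one piece) = 1:
  size 1 → [8]=1
  size 2 → [7,8]=1
  size 3 → [6,7,8]=1
  size 4 → [5,6,7,8]=1
  size 5 → [4,5,6,7,8]=1
  size 6 → [2,4,5,6,7,8]=1  [3,4,5,6,7,8]=1
  size 7 → [1,2,4,5,6,7,8]=1  [2,3,4,5,6,7,8]=2
  first=0(q) contributes 3

3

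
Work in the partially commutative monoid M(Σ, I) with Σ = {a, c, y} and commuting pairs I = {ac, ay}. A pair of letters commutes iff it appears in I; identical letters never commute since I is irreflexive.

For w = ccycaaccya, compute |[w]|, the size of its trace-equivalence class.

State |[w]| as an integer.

#0=c has no predecessor
#1=c depends on [0:c]
#2=y depends on [1:c]
#3=c depends on [2:y]
#4=a has no predecessor
#5=a depends on [4:a]
#6=c depends on [3:c]
#7=c depends on [6:c]
#8=y depends on [7:c]
#9=a depends on [5:a]
sources: [0:c, 4:a]
N(rest) = Σ N(rest − s) over sources s of rest; N(one piece) = 1:
  size 1 → [8]=1  [9]=1
  size 2 → [5,9]=1  [7,8]=1  [8,9]=2
  size 3 → [4,5,9]=1  [5,8,9]=3  [6,7,8]=1  [7,8,9]=3
  size 4 → [3,6,7,8]=1  [4,5,8,9]=4  [5,7,8,9]=6  [6,7,8,9]=4
  size 5 → [2,3,6,7,8]=1  [3,6,7,8,9]=5  [4,5,7,8,9]=10  [5,6,7,8,9]=10
  size 6 → [1,2,3,6,7,8]=1  [2,3,6,7,8,9]=6  [3,5,6,7,8,9]=15  [4,5,6,7,8,9]=20
  size 7 → [0,1,2,3,6,7,8]=1  [1,2,3,6,7,8,9]=7  [2,3,5,6,7,8,9]=21  [3,4,5,6,7,8,9]=35
  size 8 → [0,1,2,3,6,7,8,9]=8  [1,2,3,5,6,7,8,9]=28  [2,3,4,5,6,7,8,9]=56
  first=0(c) contributes 84
  first=4(a) contributes 36
|[w]| = 120

120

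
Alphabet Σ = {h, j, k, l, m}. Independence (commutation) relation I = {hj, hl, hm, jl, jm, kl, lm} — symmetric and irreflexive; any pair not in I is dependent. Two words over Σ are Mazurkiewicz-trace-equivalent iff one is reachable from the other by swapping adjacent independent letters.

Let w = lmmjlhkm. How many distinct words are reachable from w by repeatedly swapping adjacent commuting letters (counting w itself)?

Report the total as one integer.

#0=l has no predecessor
#1=m has no predecessor
#2=m depends on [1:m]
#3=j has no predecessor
#4=l depends on [0:l]
#5=h has no predecessor
#6=k depends on [2:m, 3:j, 5:h]
#7=m depends on [6:k]
sources: [0:l, 1:m, 3:j, 5:h]
N(rest) = Σ N(rest − s) over sources s of rest; N(one piece) = 1:
  size 1 → [4]=1  [7]=1
  size 2 → [0,4]=1  [4,7]=2  [6,7]=1
  size 3 → [0,4,7]=3  [2,6,7]=1  [3,6,7]=1  [4,6,7]=3  [5,6,7]=1
  size 4 → [0,4,6,7]=6  [1,2,6,7]=1  [2,3,6,7]=2  [2,4,6,7]=4  [2,5,6,7]=2  [3,4,6,7]=4  [3,5,6,7]=2  [4,5,6,7]=4
  size 5 → [0,2,4,6,7]=10  [0,3,4,6,7]=10  [0,4,5,6,7]=10  [1,2,3,6,7]=3  [1,2,4,6,7]=5  [1,2,5,6,7]=3  [2,3,4,6,7]=10  [2,3,5,6,7]=6  [2,4,5,6,7]=10  [3,4,5,6,7]=10
  size 6 → [0,1,2,4,6,7]=15  [0,2,3,4,6,7]=30  [0,2,4,5,6,7]=30  [0,3,4,5,6,7]=30  [1,2,3,4,6,7]=18  [1,2,3,5,6,7]=12  [1,2,4,5,6,7]=18  [2,3,4,5,6,7]=36
  first=0(l) contributes 84
  first=1(m) contributes 126
  first=3(j) contributes 63
  first=5(h) contributes 63
|[w]| = 336

336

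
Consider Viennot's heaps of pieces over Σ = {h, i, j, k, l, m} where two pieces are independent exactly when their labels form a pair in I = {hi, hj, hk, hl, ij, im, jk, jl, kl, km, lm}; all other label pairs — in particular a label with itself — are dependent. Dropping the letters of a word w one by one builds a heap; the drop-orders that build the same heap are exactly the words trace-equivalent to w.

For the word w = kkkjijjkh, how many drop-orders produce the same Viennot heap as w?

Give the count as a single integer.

drop 0:k onto floor
drop 1:k onto {0:k}
drop 2:k onto {1:k}
drop 3:j onto floor
drop 4:i onto {2:k}
drop 5:j onto {3:j}
drop 6:j onto {5:j}
drop 7:k onto {4:i}
drop 8:h onto floor
ground layer = {0:k, 3:j, 8:h}
drop-orders for the pieces not yet dropped (sum over which currently-grounded one goes next):
  1 to go: {6} 1  {7} 1  {8} 1
  2 to go: {4,7} 1  {5,6} 1  {6,7} 2  {6,8} 2  {7,8} 2
  3 to go: {2,4,7} 1  {3,5,6} 1  {4,6,7} 3  {4,7,8} 3  {5,6,7} 3  {5,6,8} 3  {6,7,8} 6
  4 to go: {1,2,4,7} 1  {2,4,6,7} 4  {2,4,7,8} 4  {3,5,6,7} 4  {3,5,6,8} 4  {4,5,6,7} 6  {4,6,7,8} 12  {5,6,7,8} 12
  5 to go: {0,1,2,4,7} 1  {1,2,4,6,7} 5  {1,2,4,7,8} 5  {2,4,5,6,7} 10  {2,4,6,7,8} 20  {3,4,5,6,7} 10  {3,5,6,7,8} 20  {4,5,6,7,8} 30
  6 to go: {0,1,2,4,6,7} 6  {0,1,2,4,7,8} 6  {1,2,4,5,6,7} 15  {1,2,4,6,7,8} 30  {2,3,4,5,6,7} 20  {2,4,5,6,7,8} 60  {3,4,5,6,7,8} 60
  7 to go: {0,1,2,4,5,6,7} 21  {0,1,2,4,6,7,8} 42  {1,2,3,4,5,6,7} 35  {1,2,4,5,6,7,8} 105  {2,3,4,5,6,7,8} 140
  if 0:k drops first: 280 orders
  if 3:j drops first: 168 orders
  if 8:h drops first: 56 orders
heap linearizations: 504

504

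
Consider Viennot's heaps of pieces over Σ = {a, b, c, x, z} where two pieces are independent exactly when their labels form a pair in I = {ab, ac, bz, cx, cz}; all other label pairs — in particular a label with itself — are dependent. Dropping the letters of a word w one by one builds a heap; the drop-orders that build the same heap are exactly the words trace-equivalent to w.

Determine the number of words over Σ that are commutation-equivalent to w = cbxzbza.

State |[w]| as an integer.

drop 0:c onto floor
drop 1:b onto {0:c}
drop 2:x onto {1:b}
drop 3:z onto {2:x}
drop 4:b onto {2:x}
drop 5:z onto {3:z}
drop 6:a onto {5:z}
ground layer = {0:c}
drop-orders for the pieces not yet dropped (sum over which currently-grounded one goes next):
  1 to go: {4} 1  {6} 1
  2 to go: {4,6} 2  {5,6} 1
  3 to go: {3,5,6} 1  {4,5,6} 3
  4 to go: {3,4,5,6} 4
  5 to go: {2,3,4,5,6} 4
  if 0:c drops first: 4 orders

4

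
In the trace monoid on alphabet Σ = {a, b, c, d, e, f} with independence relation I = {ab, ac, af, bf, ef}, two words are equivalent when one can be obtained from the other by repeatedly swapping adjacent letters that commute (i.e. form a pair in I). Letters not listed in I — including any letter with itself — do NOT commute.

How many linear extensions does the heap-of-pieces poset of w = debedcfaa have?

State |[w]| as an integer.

6

0(d) covers ∅
1(e) covers 0:d
2(b) covers 1:e
3(e) covers 2:b
4(d) covers 3:e
5(c) covers 4:d
6(f) covers 5:c
7(a) covers 4:d
8(a) covers 7:a
floor of heap: 0:d
completions by unplaced set U, small U first (add the entries for U minus each lowest piece of U):
  |U|=1: {6}:1  {8}:1
  |U|=2: {5,6}:1  {6,8}:2  {7,8}:1
  |U|=3: {5,6,8}:3  {6,7,8}:3
  |U|=4: {5,6,7,8}:6
  |U|=5: {4,5,6,7,8}:6
  |U|=6: {3,4,5,6,7,8}:6
  |U|=7: {2,3,4,5,6,7,8}:6
  start at 0(d): 6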